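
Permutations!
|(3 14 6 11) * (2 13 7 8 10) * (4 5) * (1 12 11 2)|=22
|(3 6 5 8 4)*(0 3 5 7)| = |(0 3 6 7)(4 5 8)| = 12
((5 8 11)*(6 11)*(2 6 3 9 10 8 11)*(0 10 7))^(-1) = ((0 10 8 3 9 7)(2 6)(5 11))^(-1) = (0 7 9 3 8 10)(2 6)(5 11)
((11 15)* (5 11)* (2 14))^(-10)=((2 14)(5 11 15))^(-10)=(5 15 11)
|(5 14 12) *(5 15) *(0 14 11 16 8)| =8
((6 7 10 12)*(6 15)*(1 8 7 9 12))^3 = ((1 8 7 10)(6 9 12 15))^3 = (1 10 7 8)(6 15 12 9)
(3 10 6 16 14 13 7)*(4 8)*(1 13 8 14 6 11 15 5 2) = (1 13 7 3 10 11 15 5 2)(4 14 8)(6 16) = [0, 13, 1, 10, 14, 2, 16, 3, 4, 9, 11, 15, 12, 7, 8, 5, 6]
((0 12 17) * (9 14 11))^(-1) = ((0 12 17)(9 14 11))^(-1) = (0 17 12)(9 11 14)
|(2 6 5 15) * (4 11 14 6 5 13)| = |(2 5 15)(4 11 14 6 13)| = 15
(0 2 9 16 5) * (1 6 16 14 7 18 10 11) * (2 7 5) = [7, 6, 9, 3, 4, 0, 16, 18, 8, 14, 11, 1, 12, 13, 5, 15, 2, 17, 10] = (0 7 18 10 11 1 6 16 2 9 14 5)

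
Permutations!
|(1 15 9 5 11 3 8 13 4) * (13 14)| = |(1 15 9 5 11 3 8 14 13 4)| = 10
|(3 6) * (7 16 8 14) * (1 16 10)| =6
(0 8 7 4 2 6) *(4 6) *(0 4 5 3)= (0 8 7 6 4 2 5 3)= [8, 1, 5, 0, 2, 3, 4, 6, 7]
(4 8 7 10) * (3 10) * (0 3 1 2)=(0 3 10 4 8 7 1 2)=[3, 2, 0, 10, 8, 5, 6, 1, 7, 9, 4]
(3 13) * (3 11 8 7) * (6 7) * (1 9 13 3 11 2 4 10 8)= (1 9 13 2 4 10 8 6 7 11)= [0, 9, 4, 3, 10, 5, 7, 11, 6, 13, 8, 1, 12, 2]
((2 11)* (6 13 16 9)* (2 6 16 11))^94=(16)(6 13 11)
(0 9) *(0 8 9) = [0, 1, 2, 3, 4, 5, 6, 7, 9, 8] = (8 9)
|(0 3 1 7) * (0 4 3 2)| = |(0 2)(1 7 4 3)| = 4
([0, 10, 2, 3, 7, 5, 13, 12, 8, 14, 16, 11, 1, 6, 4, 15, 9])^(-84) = (1 14)(4 10)(7 16)(9 12)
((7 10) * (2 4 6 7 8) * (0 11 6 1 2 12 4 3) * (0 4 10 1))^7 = (0 4 3 2 1 7 6 11)(8 12 10) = ((0 11 6 7 1 2 3 4)(8 12 10))^7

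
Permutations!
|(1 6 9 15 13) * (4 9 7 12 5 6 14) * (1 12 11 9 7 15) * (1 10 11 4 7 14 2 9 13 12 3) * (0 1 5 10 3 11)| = 30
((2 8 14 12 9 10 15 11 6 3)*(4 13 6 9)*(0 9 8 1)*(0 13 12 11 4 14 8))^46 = (0 14 4 10)(1 13 6 3 2)(9 11 12 15)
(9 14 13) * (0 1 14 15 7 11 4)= (0 1 14 13 9 15 7 11 4)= [1, 14, 2, 3, 0, 5, 6, 11, 8, 15, 10, 4, 12, 9, 13, 7]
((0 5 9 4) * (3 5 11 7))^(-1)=((0 11 7 3 5 9 4))^(-1)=(0 4 9 5 3 7 11)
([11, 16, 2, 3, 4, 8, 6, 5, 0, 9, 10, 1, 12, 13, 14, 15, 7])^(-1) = (0 8 5 7 16 1 11)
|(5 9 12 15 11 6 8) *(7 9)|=|(5 7 9 12 15 11 6 8)|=8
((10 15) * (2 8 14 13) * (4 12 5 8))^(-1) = ((2 4 12 5 8 14 13)(10 15))^(-1) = (2 13 14 8 5 12 4)(10 15)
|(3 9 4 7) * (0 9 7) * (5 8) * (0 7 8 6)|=|(0 9 4 7 3 8 5 6)|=8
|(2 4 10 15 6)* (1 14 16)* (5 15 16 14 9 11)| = |(1 9 11 5 15 6 2 4 10 16)| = 10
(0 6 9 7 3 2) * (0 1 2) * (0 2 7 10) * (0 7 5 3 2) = [6, 5, 1, 0, 4, 3, 9, 2, 8, 10, 7] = (0 6 9 10 7 2 1 5 3)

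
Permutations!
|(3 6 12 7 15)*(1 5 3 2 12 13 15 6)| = |(1 5 3)(2 12 7 6 13 15)| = 6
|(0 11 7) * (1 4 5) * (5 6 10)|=15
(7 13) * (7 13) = (13) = [0, 1, 2, 3, 4, 5, 6, 7, 8, 9, 10, 11, 12, 13]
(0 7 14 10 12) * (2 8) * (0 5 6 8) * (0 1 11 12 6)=(0 7 14 10 6 8 2 1 11 12 5)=[7, 11, 1, 3, 4, 0, 8, 14, 2, 9, 6, 12, 5, 13, 10]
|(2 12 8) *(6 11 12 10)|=|(2 10 6 11 12 8)|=6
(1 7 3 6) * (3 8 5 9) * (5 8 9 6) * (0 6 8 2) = (0 6 1 7 9 3 5 8 2) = [6, 7, 0, 5, 4, 8, 1, 9, 2, 3]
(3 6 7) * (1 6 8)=(1 6 7 3 8)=[0, 6, 2, 8, 4, 5, 7, 3, 1]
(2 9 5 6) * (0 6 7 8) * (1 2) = (0 6 1 2 9 5 7 8) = [6, 2, 9, 3, 4, 7, 1, 8, 0, 5]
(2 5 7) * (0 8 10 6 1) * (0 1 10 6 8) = [0, 1, 5, 3, 4, 7, 10, 2, 6, 9, 8] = (2 5 7)(6 10 8)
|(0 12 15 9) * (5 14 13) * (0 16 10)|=6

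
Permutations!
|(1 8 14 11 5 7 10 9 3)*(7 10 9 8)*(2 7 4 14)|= |(1 4 14 11 5 10 8 2 7 9 3)|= 11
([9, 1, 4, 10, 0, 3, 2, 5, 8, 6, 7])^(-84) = (10)(0 9 6 2 4)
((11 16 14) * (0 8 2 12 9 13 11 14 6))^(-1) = (0 6 16 11 13 9 12 2 8)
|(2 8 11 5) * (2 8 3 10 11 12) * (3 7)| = 8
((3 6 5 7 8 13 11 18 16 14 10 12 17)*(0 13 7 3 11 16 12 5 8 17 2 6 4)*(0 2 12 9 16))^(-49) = (0 13)(2 9)(3 11)(4 18)(5 17)(6 16)(7 10)(8 14)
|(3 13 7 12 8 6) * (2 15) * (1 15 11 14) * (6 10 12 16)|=15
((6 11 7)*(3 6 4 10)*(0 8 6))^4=(0 7)(3 11)(4 8)(6 10)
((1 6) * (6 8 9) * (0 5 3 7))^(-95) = (0 5 3 7)(1 8 9 6)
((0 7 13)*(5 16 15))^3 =((0 7 13)(5 16 15))^3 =(16)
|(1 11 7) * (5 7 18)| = |(1 11 18 5 7)| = 5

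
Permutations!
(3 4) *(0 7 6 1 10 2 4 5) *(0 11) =(0 7 6 1 10 2 4 3 5 11) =[7, 10, 4, 5, 3, 11, 1, 6, 8, 9, 2, 0]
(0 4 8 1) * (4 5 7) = (0 5 7 4 8 1) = [5, 0, 2, 3, 8, 7, 6, 4, 1]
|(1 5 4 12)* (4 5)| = 3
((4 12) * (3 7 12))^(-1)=((3 7 12 4))^(-1)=(3 4 12 7)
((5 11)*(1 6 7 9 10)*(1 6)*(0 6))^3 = (0 9 6 10 7)(5 11)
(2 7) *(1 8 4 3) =[0, 8, 7, 1, 3, 5, 6, 2, 4] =(1 8 4 3)(2 7)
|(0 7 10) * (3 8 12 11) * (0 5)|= 4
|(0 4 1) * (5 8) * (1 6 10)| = 10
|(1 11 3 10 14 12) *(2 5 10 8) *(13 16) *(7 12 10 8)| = |(1 11 3 7 12)(2 5 8)(10 14)(13 16)| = 30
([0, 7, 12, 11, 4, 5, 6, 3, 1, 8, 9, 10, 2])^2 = [0, 3, 2, 10, 4, 5, 6, 11, 7, 1, 8, 9, 12]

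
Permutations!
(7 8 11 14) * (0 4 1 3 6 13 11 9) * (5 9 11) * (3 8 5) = (0 4 1 8 11 14 7 5 9)(3 6 13) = [4, 8, 2, 6, 1, 9, 13, 5, 11, 0, 10, 14, 12, 3, 7]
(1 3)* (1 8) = [0, 3, 2, 8, 4, 5, 6, 7, 1] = (1 3 8)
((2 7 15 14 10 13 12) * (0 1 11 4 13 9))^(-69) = (0 4 2 14)(1 13 7 10)(9 11 12 15)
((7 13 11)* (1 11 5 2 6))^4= (1 5 11 2 7 6 13)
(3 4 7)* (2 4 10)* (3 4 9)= (2 9 3 10)(4 7)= [0, 1, 9, 10, 7, 5, 6, 4, 8, 3, 2]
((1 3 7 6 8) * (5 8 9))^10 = ((1 3 7 6 9 5 8))^10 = (1 6 8 7 5 3 9)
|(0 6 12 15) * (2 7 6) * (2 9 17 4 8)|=10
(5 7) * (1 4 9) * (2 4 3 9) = (1 3 9)(2 4)(5 7) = [0, 3, 4, 9, 2, 7, 6, 5, 8, 1]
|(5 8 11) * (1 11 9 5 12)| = |(1 11 12)(5 8 9)| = 3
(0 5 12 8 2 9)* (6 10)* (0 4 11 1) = (0 5 12 8 2 9 4 11 1)(6 10) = [5, 0, 9, 3, 11, 12, 10, 7, 2, 4, 6, 1, 8]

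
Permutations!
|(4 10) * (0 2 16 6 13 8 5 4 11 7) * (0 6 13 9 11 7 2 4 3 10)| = 22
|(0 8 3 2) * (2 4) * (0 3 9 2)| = |(0 8 9 2 3 4)| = 6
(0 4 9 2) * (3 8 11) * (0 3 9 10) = (0 4 10)(2 3 8 11 9) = [4, 1, 3, 8, 10, 5, 6, 7, 11, 2, 0, 9]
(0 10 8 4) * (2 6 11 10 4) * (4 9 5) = (0 9 5 4)(2 6 11 10 8) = [9, 1, 6, 3, 0, 4, 11, 7, 2, 5, 8, 10]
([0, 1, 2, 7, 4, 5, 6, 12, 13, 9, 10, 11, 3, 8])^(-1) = (3 12 7)(8 13)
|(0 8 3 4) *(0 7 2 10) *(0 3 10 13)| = |(0 8 10 3 4 7 2 13)| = 8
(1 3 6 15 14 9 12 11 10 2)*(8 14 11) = (1 3 6 15 11 10 2)(8 14 9 12) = [0, 3, 1, 6, 4, 5, 15, 7, 14, 12, 2, 10, 8, 13, 9, 11]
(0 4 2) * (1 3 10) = [4, 3, 0, 10, 2, 5, 6, 7, 8, 9, 1] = (0 4 2)(1 3 10)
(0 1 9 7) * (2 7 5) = [1, 9, 7, 3, 4, 2, 6, 0, 8, 5] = (0 1 9 5 2 7)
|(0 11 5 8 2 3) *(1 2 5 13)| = 6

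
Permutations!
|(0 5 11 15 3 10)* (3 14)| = |(0 5 11 15 14 3 10)| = 7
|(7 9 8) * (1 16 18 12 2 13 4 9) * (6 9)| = 11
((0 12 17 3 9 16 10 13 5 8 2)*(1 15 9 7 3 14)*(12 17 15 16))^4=((0 17 14 1 16 10 13 5 8 2)(3 7)(9 12 15))^4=(0 16 8 14 13)(1 5 17 10 2)(9 12 15)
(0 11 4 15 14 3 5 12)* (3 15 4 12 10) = (0 11 12)(3 5 10)(14 15) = [11, 1, 2, 5, 4, 10, 6, 7, 8, 9, 3, 12, 0, 13, 15, 14]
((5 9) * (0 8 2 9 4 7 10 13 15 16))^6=(0 7 8 10 2 13 9 15 5 16 4)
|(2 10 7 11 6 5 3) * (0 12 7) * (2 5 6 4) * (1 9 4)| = 18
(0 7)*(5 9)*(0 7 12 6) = [12, 1, 2, 3, 4, 9, 0, 7, 8, 5, 10, 11, 6] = (0 12 6)(5 9)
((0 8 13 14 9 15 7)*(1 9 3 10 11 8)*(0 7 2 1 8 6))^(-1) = (0 6 11 10 3 14 13 8)(1 2 15 9)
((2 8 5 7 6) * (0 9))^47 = ((0 9)(2 8 5 7 6))^47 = (0 9)(2 5 6 8 7)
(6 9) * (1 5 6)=[0, 5, 2, 3, 4, 6, 9, 7, 8, 1]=(1 5 6 9)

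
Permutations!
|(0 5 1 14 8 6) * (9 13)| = 6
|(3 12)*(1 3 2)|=4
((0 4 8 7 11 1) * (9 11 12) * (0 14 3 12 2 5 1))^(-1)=(0 11 9 12 3 14 1 5 2 7 8 4)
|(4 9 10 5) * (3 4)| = |(3 4 9 10 5)| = 5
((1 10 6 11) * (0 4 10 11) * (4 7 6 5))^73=((0 7 6)(1 11)(4 10 5))^73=(0 7 6)(1 11)(4 10 5)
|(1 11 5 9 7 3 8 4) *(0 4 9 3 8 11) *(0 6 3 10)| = |(0 4 1 6 3 11 5 10)(7 8 9)| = 24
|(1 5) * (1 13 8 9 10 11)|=7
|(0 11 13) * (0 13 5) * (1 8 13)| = 3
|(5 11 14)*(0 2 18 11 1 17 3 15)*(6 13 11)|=|(0 2 18 6 13 11 14 5 1 17 3 15)|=12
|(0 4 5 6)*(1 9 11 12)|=4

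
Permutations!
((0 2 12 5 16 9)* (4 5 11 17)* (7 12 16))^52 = ((0 2 16 9)(4 5 7 12 11 17))^52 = (4 11 7)(5 17 12)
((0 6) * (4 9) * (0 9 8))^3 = (0 4 6 8 9)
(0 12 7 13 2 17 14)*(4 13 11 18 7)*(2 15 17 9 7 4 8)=(0 12 8 2 9 7 11 18 4 13 15 17 14)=[12, 1, 9, 3, 13, 5, 6, 11, 2, 7, 10, 18, 8, 15, 0, 17, 16, 14, 4]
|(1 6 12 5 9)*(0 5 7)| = 7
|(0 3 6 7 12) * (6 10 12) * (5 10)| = 10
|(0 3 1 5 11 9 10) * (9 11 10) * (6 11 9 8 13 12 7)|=|(0 3 1 5 10)(6 11 9 8 13 12 7)|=35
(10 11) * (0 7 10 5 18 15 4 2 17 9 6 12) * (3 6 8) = (0 7 10 11 5 18 15 4 2 17 9 8 3 6 12) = [7, 1, 17, 6, 2, 18, 12, 10, 3, 8, 11, 5, 0, 13, 14, 4, 16, 9, 15]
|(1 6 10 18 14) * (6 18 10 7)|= 6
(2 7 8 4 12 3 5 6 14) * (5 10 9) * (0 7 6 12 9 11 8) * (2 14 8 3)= (14)(0 7)(2 6 8 4 9 5 12)(3 10 11)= [7, 1, 6, 10, 9, 12, 8, 0, 4, 5, 11, 3, 2, 13, 14]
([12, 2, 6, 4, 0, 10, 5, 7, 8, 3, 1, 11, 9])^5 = [0, 1, 2, 3, 4, 5, 6, 7, 8, 9, 10, 11, 12]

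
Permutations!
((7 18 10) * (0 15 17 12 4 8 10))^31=((0 15 17 12 4 8 10 7 18))^31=(0 4 18 12 7 17 10 15 8)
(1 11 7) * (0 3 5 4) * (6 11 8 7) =(0 3 5 4)(1 8 7)(6 11) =[3, 8, 2, 5, 0, 4, 11, 1, 7, 9, 10, 6]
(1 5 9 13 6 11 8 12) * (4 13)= [0, 5, 2, 3, 13, 9, 11, 7, 12, 4, 10, 8, 1, 6]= (1 5 9 4 13 6 11 8 12)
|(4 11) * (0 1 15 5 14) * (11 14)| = |(0 1 15 5 11 4 14)| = 7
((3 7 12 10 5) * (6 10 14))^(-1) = ((3 7 12 14 6 10 5))^(-1) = (3 5 10 6 14 12 7)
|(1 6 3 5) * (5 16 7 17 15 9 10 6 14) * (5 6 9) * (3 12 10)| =12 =|(1 14 6 12 10 9 3 16 7 17 15 5)|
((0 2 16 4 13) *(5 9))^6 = (0 2 16 4 13)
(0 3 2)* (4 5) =(0 3 2)(4 5) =[3, 1, 0, 2, 5, 4]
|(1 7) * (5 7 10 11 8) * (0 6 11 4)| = |(0 6 11 8 5 7 1 10 4)| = 9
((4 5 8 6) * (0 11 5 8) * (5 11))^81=(11)(0 5)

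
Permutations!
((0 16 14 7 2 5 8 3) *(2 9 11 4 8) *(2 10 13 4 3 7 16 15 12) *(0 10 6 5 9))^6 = (16)(0 3)(2 4)(7 11)(8 9)(10 15)(12 13) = ((0 15 12 2 9 11 3 10 13 4 8 7)(5 6)(14 16))^6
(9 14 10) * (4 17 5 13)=(4 17 5 13)(9 14 10)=[0, 1, 2, 3, 17, 13, 6, 7, 8, 14, 9, 11, 12, 4, 10, 15, 16, 5]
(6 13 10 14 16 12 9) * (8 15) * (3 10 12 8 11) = [0, 1, 2, 10, 4, 5, 13, 7, 15, 6, 14, 3, 9, 12, 16, 11, 8] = (3 10 14 16 8 15 11)(6 13 12 9)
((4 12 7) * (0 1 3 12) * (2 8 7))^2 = (0 3 2 7)(1 12 8 4) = ((0 1 3 12 2 8 7 4))^2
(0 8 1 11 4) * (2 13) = (0 8 1 11 4)(2 13) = [8, 11, 13, 3, 0, 5, 6, 7, 1, 9, 10, 4, 12, 2]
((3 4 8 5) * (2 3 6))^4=(2 5 4)(3 6 8)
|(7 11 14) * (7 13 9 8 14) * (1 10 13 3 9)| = |(1 10 13)(3 9 8 14)(7 11)| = 12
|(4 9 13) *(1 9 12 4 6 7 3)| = |(1 9 13 6 7 3)(4 12)| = 6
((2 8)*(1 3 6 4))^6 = (8)(1 6)(3 4)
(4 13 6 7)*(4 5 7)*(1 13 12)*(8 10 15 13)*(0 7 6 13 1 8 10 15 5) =(0 7)(1 10 5 6 4 12 8 15) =[7, 10, 2, 3, 12, 6, 4, 0, 15, 9, 5, 11, 8, 13, 14, 1]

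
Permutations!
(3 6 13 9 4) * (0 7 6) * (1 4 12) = (0 7 6 13 9 12 1 4 3) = [7, 4, 2, 0, 3, 5, 13, 6, 8, 12, 10, 11, 1, 9]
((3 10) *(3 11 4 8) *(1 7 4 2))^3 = ((1 7 4 8 3 10 11 2))^3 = (1 8 11 7 3 2 4 10)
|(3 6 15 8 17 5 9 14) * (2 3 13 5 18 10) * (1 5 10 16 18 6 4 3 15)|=22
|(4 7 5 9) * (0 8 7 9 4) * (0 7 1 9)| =7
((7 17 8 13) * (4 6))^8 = (17)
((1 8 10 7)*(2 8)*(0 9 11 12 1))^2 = (0 11 1 8 7 9 12 2 10)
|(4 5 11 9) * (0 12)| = |(0 12)(4 5 11 9)| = 4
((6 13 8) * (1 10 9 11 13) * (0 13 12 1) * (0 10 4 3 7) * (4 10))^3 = (0 6 7 8 3 13 4)(1 11 10 12 9)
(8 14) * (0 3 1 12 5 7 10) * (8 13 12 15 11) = (0 3 1 15 11 8 14 13 12 5 7 10) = [3, 15, 2, 1, 4, 7, 6, 10, 14, 9, 0, 8, 5, 12, 13, 11]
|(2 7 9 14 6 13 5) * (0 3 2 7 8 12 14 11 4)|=|(0 3 2 8 12 14 6 13 5 7 9 11 4)|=13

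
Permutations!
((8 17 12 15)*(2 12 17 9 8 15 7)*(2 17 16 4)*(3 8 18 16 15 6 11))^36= ((2 12 7 17 15 6 11 3 8 9 18 16 4))^36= (2 18 3 15 12 16 8 6 7 4 9 11 17)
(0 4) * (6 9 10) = (0 4)(6 9 10) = [4, 1, 2, 3, 0, 5, 9, 7, 8, 10, 6]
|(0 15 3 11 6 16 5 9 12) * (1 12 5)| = |(0 15 3 11 6 16 1 12)(5 9)| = 8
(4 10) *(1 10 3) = [0, 10, 2, 1, 3, 5, 6, 7, 8, 9, 4] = (1 10 4 3)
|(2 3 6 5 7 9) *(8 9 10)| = 8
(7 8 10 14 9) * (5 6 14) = (5 6 14 9 7 8 10) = [0, 1, 2, 3, 4, 6, 14, 8, 10, 7, 5, 11, 12, 13, 9]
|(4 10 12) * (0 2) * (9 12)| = |(0 2)(4 10 9 12)| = 4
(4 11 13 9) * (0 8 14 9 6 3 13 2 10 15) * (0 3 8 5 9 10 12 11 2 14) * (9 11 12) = (0 5 11 14 10 15 3 13 6 8)(2 9 4) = [5, 1, 9, 13, 2, 11, 8, 7, 0, 4, 15, 14, 12, 6, 10, 3]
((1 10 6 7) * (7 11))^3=(1 11 10 7 6)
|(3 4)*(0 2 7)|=6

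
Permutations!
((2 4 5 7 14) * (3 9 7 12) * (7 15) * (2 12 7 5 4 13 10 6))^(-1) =(2 6 10 13)(3 12 14 7 5 15 9)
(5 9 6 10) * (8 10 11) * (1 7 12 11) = (1 7 12 11 8 10 5 9 6) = [0, 7, 2, 3, 4, 9, 1, 12, 10, 6, 5, 8, 11]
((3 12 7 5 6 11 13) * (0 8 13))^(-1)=((0 8 13 3 12 7 5 6 11))^(-1)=(0 11 6 5 7 12 3 13 8)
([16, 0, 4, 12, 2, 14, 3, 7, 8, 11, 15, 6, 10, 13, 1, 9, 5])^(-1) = (0 1 14 5 16)(2 4)(3 6 11 9 15 10 12)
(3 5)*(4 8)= [0, 1, 2, 5, 8, 3, 6, 7, 4]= (3 5)(4 8)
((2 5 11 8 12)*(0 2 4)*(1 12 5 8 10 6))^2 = (0 8 11 6 12)(1 4 2 5 10)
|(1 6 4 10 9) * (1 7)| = |(1 6 4 10 9 7)| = 6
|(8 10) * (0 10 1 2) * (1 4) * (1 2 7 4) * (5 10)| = |(0 5 10 8 1 7 4 2)| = 8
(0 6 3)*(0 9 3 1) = (0 6 1)(3 9) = [6, 0, 2, 9, 4, 5, 1, 7, 8, 3]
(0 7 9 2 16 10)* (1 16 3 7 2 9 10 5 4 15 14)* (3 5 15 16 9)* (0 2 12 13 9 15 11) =(0 12 13 9 3 7 10 2 5 4 16 11)(1 15 14) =[12, 15, 5, 7, 16, 4, 6, 10, 8, 3, 2, 0, 13, 9, 1, 14, 11]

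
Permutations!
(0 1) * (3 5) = (0 1)(3 5) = [1, 0, 2, 5, 4, 3]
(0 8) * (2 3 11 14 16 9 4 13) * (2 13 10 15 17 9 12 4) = (0 8)(2 3 11 14 16 12 4 10 15 17 9) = [8, 1, 3, 11, 10, 5, 6, 7, 0, 2, 15, 14, 4, 13, 16, 17, 12, 9]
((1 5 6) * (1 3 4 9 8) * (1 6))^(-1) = ((1 5)(3 4 9 8 6))^(-1) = (1 5)(3 6 8 9 4)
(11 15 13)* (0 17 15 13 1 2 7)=(0 17 15 1 2 7)(11 13)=[17, 2, 7, 3, 4, 5, 6, 0, 8, 9, 10, 13, 12, 11, 14, 1, 16, 15]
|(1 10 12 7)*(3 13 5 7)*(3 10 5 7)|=|(1 5 3 13 7)(10 12)|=10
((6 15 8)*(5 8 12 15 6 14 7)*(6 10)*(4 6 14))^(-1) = (4 8 5 7 14 10 6)(12 15)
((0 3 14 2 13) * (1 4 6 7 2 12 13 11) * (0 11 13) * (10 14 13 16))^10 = (0 10 7 1 3 14 2 4 13 12 16 6 11)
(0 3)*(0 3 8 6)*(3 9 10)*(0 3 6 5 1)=[8, 0, 2, 9, 4, 1, 3, 7, 5, 10, 6]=(0 8 5 1)(3 9 10 6)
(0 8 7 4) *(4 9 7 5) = [8, 1, 2, 3, 0, 4, 6, 9, 5, 7] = (0 8 5 4)(7 9)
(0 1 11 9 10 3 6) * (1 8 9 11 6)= (11)(0 8 9 10 3 1 6)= [8, 6, 2, 1, 4, 5, 0, 7, 9, 10, 3, 11]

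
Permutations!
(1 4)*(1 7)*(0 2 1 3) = (0 2 1 4 7 3) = [2, 4, 1, 0, 7, 5, 6, 3]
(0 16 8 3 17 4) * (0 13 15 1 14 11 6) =(0 16 8 3 17 4 13 15 1 14 11 6) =[16, 14, 2, 17, 13, 5, 0, 7, 3, 9, 10, 6, 12, 15, 11, 1, 8, 4]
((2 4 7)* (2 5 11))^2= ((2 4 7 5 11))^2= (2 7 11 4 5)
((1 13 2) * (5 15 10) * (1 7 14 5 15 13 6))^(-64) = (15)(2 7 14 5 13)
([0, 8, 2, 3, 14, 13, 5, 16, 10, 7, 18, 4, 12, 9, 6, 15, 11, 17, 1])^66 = [0, 10, 2, 3, 5, 7, 9, 4, 18, 11, 1, 6, 12, 16, 13, 15, 14, 17, 8]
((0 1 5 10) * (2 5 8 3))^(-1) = (0 10 5 2 3 8 1)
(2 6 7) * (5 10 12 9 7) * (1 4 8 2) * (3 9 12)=[0, 4, 6, 9, 8, 10, 5, 1, 2, 7, 3, 11, 12]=(12)(1 4 8 2 6 5 10 3 9 7)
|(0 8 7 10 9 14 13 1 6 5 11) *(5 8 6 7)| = 30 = |(0 6 8 5 11)(1 7 10 9 14 13)|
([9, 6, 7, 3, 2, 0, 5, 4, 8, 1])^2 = (0 1 5 9 6)(2 4 7)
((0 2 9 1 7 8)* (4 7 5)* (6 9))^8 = (0 8 7 4 5 1 9 6 2) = ((0 2 6 9 1 5 4 7 8))^8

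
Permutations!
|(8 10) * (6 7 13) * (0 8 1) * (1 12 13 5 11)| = 10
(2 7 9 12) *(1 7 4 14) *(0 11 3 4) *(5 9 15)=(0 11 3 4 14 1 7 15 5 9 12 2)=[11, 7, 0, 4, 14, 9, 6, 15, 8, 12, 10, 3, 2, 13, 1, 5]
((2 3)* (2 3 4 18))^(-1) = ((2 4 18))^(-1) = (2 18 4)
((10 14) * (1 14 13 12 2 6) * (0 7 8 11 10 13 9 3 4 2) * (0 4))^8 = ((0 7 8 11 10 9 3)(1 14 13 12 4 2 6))^8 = (0 7 8 11 10 9 3)(1 14 13 12 4 2 6)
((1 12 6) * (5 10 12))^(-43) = (1 10 6 5 12)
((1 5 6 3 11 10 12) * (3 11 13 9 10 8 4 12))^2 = (1 6 8 12 5 11 4)(3 9)(10 13)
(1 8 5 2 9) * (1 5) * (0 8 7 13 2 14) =(0 8 1 7 13 2 9 5 14) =[8, 7, 9, 3, 4, 14, 6, 13, 1, 5, 10, 11, 12, 2, 0]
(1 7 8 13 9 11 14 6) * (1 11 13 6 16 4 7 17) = [0, 17, 2, 3, 7, 5, 11, 8, 6, 13, 10, 14, 12, 9, 16, 15, 4, 1] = (1 17)(4 7 8 6 11 14 16)(9 13)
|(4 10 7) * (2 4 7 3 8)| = 5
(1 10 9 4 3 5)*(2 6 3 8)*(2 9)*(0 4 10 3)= (0 4 8 9 10 2 6)(1 3 5)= [4, 3, 6, 5, 8, 1, 0, 7, 9, 10, 2]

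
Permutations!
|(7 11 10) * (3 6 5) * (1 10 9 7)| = 6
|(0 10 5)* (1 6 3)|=3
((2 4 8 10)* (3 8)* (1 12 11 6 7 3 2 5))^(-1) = ((1 12 11 6 7 3 8 10 5)(2 4))^(-1) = (1 5 10 8 3 7 6 11 12)(2 4)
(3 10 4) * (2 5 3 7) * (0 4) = (0 4 7 2 5 3 10) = [4, 1, 5, 10, 7, 3, 6, 2, 8, 9, 0]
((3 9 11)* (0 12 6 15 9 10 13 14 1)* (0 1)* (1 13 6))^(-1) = ((0 12 1 13 14)(3 10 6 15 9 11))^(-1) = (0 14 13 1 12)(3 11 9 15 6 10)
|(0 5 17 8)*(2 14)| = |(0 5 17 8)(2 14)| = 4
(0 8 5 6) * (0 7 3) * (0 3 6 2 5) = (0 8)(2 5)(6 7) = [8, 1, 5, 3, 4, 2, 7, 6, 0]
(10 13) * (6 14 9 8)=(6 14 9 8)(10 13)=[0, 1, 2, 3, 4, 5, 14, 7, 6, 8, 13, 11, 12, 10, 9]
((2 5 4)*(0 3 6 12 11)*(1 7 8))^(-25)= ((0 3 6 12 11)(1 7 8)(2 5 4))^(-25)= (12)(1 8 7)(2 4 5)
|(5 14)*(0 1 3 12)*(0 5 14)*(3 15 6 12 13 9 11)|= |(0 1 15 6 12 5)(3 13 9 11)|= 12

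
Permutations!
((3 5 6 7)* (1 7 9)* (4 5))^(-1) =(1 9 6 5 4 3 7)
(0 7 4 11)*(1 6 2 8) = [7, 6, 8, 3, 11, 5, 2, 4, 1, 9, 10, 0] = (0 7 4 11)(1 6 2 8)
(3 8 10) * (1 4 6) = (1 4 6)(3 8 10) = [0, 4, 2, 8, 6, 5, 1, 7, 10, 9, 3]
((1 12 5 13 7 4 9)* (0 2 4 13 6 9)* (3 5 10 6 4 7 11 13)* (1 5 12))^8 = (13)(0 5 6 12 7)(2 4 9 10 3)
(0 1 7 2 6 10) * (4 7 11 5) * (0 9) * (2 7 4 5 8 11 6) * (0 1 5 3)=(0 5 3)(1 6 10 9)(8 11)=[5, 6, 2, 0, 4, 3, 10, 7, 11, 1, 9, 8]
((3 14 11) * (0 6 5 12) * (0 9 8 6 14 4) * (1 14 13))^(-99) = ((0 13 1 14 11 3 4)(5 12 9 8 6))^(-99) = (0 4 3 11 14 1 13)(5 12 9 8 6)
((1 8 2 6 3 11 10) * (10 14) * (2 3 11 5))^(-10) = ((1 8 3 5 2 6 11 14 10))^(-10) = (1 10 14 11 6 2 5 3 8)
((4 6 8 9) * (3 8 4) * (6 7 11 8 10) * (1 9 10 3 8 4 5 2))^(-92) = ((1 9 8 10 6 5 2)(4 7 11))^(-92) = (1 2 5 6 10 8 9)(4 7 11)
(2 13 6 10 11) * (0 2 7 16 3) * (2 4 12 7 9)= (0 4 12 7 16 3)(2 13 6 10 11 9)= [4, 1, 13, 0, 12, 5, 10, 16, 8, 2, 11, 9, 7, 6, 14, 15, 3]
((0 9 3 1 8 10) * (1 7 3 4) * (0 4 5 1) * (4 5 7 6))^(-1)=((0 9 7 3 6 4)(1 8 10 5))^(-1)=(0 4 6 3 7 9)(1 5 10 8)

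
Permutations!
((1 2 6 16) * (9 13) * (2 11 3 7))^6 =((1 11 3 7 2 6 16)(9 13))^6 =(1 16 6 2 7 3 11)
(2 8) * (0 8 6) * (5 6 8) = (0 5 6)(2 8) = [5, 1, 8, 3, 4, 6, 0, 7, 2]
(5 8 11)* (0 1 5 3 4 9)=[1, 5, 2, 4, 9, 8, 6, 7, 11, 0, 10, 3]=(0 1 5 8 11 3 4 9)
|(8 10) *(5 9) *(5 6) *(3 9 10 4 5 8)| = |(3 9 6 8 4 5 10)| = 7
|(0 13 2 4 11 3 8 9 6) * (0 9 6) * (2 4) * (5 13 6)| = |(0 6 9)(3 8 5 13 4 11)| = 6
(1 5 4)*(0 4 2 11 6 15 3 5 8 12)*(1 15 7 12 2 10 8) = [4, 1, 11, 5, 15, 10, 7, 12, 2, 9, 8, 6, 0, 13, 14, 3] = (0 4 15 3 5 10 8 2 11 6 7 12)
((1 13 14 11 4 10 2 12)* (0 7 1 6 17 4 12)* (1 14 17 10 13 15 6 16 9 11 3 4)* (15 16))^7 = ((0 7 14 3 4 13 17 1 16 9 11 12 15 6 10 2))^7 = (0 1 10 13 15 3 11 7 16 2 17 6 4 12 14 9)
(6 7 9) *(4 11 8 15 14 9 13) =[0, 1, 2, 3, 11, 5, 7, 13, 15, 6, 10, 8, 12, 4, 9, 14] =(4 11 8 15 14 9 6 7 13)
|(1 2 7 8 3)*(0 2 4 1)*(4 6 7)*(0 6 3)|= 8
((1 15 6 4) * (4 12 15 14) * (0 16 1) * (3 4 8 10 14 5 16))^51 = (16)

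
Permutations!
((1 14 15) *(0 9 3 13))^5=((0 9 3 13)(1 14 15))^5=(0 9 3 13)(1 15 14)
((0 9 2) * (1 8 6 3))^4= (0 9 2)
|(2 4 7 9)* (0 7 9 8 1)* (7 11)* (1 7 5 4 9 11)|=6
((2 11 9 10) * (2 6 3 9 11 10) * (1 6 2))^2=(11)(1 3)(6 9)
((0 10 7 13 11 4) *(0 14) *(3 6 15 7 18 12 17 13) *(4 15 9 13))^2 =((0 10 18 12 17 4 14)(3 6 9 13 11 15 7))^2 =(0 18 17 14 10 12 4)(3 9 11 7 6 13 15)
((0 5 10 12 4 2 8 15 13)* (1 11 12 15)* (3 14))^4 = (0 13 15 10 5)(1 2 12)(4 11 8)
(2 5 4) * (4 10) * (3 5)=(2 3 5 10 4)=[0, 1, 3, 5, 2, 10, 6, 7, 8, 9, 4]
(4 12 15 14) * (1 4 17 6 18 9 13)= (1 4 12 15 14 17 6 18 9 13)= [0, 4, 2, 3, 12, 5, 18, 7, 8, 13, 10, 11, 15, 1, 17, 14, 16, 6, 9]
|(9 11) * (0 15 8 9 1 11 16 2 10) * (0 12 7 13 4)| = |(0 15 8 9 16 2 10 12 7 13 4)(1 11)| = 22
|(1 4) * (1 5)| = 3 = |(1 4 5)|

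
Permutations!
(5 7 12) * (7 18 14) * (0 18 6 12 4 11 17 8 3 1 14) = (0 18)(1 14 7 4 11 17 8 3)(5 6 12) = [18, 14, 2, 1, 11, 6, 12, 4, 3, 9, 10, 17, 5, 13, 7, 15, 16, 8, 0]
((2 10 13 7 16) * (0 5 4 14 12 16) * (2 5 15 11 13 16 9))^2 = ((0 15 11 13 7)(2 10 16 5 4 14 12 9))^2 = (0 11 7 15 13)(2 16 4 12)(5 14 9 10)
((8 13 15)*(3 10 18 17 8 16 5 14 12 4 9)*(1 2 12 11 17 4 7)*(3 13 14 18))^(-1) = (1 7 12 2)(3 10)(4 18 5 16 15 13 9)(8 17 11 14)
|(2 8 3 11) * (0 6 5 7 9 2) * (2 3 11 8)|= |(0 6 5 7 9 3 8 11)|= 8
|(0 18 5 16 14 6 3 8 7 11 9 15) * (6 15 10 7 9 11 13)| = |(0 18 5 16 14 15)(3 8 9 10 7 13 6)| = 42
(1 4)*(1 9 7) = (1 4 9 7) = [0, 4, 2, 3, 9, 5, 6, 1, 8, 7]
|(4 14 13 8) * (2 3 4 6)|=7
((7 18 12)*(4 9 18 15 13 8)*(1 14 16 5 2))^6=(1 14 16 5 2)(4 13 7 18)(8 15 12 9)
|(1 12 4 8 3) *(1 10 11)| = 7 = |(1 12 4 8 3 10 11)|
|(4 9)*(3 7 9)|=|(3 7 9 4)|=4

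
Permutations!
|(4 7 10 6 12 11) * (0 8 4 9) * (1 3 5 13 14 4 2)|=|(0 8 2 1 3 5 13 14 4 7 10 6 12 11 9)|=15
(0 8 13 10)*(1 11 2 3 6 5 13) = (0 8 1 11 2 3 6 5 13 10) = [8, 11, 3, 6, 4, 13, 5, 7, 1, 9, 0, 2, 12, 10]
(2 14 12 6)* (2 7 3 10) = (2 14 12 6 7 3 10) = [0, 1, 14, 10, 4, 5, 7, 3, 8, 9, 2, 11, 6, 13, 12]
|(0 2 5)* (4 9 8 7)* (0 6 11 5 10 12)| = |(0 2 10 12)(4 9 8 7)(5 6 11)| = 12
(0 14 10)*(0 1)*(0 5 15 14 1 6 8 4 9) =(0 1 5 15 14 10 6 8 4 9) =[1, 5, 2, 3, 9, 15, 8, 7, 4, 0, 6, 11, 12, 13, 10, 14]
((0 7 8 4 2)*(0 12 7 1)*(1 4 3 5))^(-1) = (0 1 5 3 8 7 12 2 4)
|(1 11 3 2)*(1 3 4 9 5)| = |(1 11 4 9 5)(2 3)| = 10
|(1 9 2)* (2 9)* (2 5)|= 3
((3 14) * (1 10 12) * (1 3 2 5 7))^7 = (1 7 5 2 14 3 12 10)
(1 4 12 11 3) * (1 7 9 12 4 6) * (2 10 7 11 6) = [0, 2, 10, 11, 4, 5, 1, 9, 8, 12, 7, 3, 6] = (1 2 10 7 9 12 6)(3 11)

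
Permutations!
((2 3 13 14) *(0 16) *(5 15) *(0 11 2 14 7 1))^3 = (0 2 7 16 3 1 11 13)(5 15)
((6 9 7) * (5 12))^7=(5 12)(6 9 7)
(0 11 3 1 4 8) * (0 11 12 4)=(0 12 4 8 11 3 1)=[12, 0, 2, 1, 8, 5, 6, 7, 11, 9, 10, 3, 4]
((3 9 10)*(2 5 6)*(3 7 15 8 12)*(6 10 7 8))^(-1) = (2 6 15 7 9 3 12 8 10 5)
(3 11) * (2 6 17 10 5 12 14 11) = (2 6 17 10 5 12 14 11 3) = [0, 1, 6, 2, 4, 12, 17, 7, 8, 9, 5, 3, 14, 13, 11, 15, 16, 10]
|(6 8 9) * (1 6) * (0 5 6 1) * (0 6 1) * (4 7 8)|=|(0 5 1)(4 7 8 9 6)|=15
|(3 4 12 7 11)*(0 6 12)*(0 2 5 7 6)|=6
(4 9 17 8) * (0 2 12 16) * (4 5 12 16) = [2, 1, 16, 3, 9, 12, 6, 7, 5, 17, 10, 11, 4, 13, 14, 15, 0, 8] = (0 2 16)(4 9 17 8 5 12)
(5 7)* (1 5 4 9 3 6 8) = (1 5 7 4 9 3 6 8) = [0, 5, 2, 6, 9, 7, 8, 4, 1, 3]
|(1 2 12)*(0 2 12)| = 2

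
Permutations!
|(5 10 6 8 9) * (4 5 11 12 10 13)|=|(4 5 13)(6 8 9 11 12 10)|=6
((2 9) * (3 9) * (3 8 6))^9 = ((2 8 6 3 9))^9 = (2 9 3 6 8)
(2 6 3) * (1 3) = [0, 3, 6, 2, 4, 5, 1] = (1 3 2 6)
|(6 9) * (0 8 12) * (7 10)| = 6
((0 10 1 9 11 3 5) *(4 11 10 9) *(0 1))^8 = ((0 9 10)(1 4 11 3 5))^8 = (0 10 9)(1 3 4 5 11)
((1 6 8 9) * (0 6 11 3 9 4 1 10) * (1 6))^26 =(0 11 9)(1 3 10)(4 8 6)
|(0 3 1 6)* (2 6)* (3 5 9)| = |(0 5 9 3 1 2 6)| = 7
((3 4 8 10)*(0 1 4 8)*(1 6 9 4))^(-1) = ((0 6 9 4)(3 8 10))^(-1) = (0 4 9 6)(3 10 8)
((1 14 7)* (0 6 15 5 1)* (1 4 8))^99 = ((0 6 15 5 4 8 1 14 7))^99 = (15)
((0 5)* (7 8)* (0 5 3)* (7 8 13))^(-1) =(0 3)(7 13)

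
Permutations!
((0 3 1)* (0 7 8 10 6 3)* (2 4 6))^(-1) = (1 3 6 4 2 10 8 7)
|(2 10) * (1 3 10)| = |(1 3 10 2)| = 4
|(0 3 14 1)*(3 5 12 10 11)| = 8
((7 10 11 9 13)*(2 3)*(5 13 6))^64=((2 3)(5 13 7 10 11 9 6))^64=(5 13 7 10 11 9 6)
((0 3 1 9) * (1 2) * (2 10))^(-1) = ((0 3 10 2 1 9))^(-1) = (0 9 1 2 10 3)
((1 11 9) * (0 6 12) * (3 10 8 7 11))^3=(12)(1 8 9 10 11 3 7)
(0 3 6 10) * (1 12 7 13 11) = (0 3 6 10)(1 12 7 13 11) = [3, 12, 2, 6, 4, 5, 10, 13, 8, 9, 0, 1, 7, 11]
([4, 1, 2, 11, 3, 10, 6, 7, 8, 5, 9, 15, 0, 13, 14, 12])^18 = [0, 1, 2, 3, 4, 5, 6, 7, 8, 9, 10, 11, 12, 13, 14, 15]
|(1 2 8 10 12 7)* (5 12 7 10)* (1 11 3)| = 9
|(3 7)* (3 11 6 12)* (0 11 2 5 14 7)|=20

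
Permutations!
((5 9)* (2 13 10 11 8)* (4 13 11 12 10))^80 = (13)(2 8 11) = ((2 11 8)(4 13)(5 9)(10 12))^80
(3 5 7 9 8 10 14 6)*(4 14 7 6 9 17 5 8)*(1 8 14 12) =[0, 8, 2, 14, 12, 6, 3, 17, 10, 4, 7, 11, 1, 13, 9, 15, 16, 5] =(1 8 10 7 17 5 6 3 14 9 4 12)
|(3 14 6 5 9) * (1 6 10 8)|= 8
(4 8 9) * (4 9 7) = (9)(4 8 7) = [0, 1, 2, 3, 8, 5, 6, 4, 7, 9]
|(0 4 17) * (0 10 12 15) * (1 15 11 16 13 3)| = |(0 4 17 10 12 11 16 13 3 1 15)| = 11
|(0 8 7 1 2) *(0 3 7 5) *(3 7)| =3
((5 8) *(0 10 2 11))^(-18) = (0 2)(10 11)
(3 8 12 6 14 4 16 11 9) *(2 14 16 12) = (2 14 4 12 6 16 11 9 3 8) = [0, 1, 14, 8, 12, 5, 16, 7, 2, 3, 10, 9, 6, 13, 4, 15, 11]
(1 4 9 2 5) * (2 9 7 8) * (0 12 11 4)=(0 12 11 4 7 8 2 5 1)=[12, 0, 5, 3, 7, 1, 6, 8, 2, 9, 10, 4, 11]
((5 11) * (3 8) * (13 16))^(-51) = ((3 8)(5 11)(13 16))^(-51) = (3 8)(5 11)(13 16)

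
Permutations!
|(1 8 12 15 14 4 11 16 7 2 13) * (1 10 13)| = 10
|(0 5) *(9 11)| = 2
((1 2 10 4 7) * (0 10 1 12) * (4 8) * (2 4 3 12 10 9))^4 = (0 4 3 2 10)(1 8 9 7 12) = ((0 9 2 1 4 7 10 8 3 12))^4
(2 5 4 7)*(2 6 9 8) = (2 5 4 7 6 9 8) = [0, 1, 5, 3, 7, 4, 9, 6, 2, 8]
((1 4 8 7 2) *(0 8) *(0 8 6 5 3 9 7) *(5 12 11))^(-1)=(0 8 4 1 2 7 9 3 5 11 12 6)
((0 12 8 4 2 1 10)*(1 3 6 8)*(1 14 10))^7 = ((0 12 14 10)(2 3 6 8 4))^7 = (0 10 14 12)(2 6 4 3 8)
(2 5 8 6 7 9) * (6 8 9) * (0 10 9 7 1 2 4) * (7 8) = (0 10 9 4)(1 2 5 8 7 6) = [10, 2, 5, 3, 0, 8, 1, 6, 7, 4, 9]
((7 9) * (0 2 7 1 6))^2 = (0 7 1)(2 9 6)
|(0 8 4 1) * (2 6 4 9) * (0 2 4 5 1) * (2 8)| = |(0 2 6 5 1 8 9 4)| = 8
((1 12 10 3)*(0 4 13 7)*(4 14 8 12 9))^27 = (0 3 7 10 13 12 4 8 9 14 1)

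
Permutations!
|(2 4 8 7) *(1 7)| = 5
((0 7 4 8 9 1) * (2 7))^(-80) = ((0 2 7 4 8 9 1))^(-80) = (0 8 2 9 7 1 4)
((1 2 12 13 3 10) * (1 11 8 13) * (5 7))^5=((1 2 12)(3 10 11 8 13)(5 7))^5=(13)(1 12 2)(5 7)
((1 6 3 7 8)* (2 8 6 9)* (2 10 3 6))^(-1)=(1 8 2 7 3 10 9)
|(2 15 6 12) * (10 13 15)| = 6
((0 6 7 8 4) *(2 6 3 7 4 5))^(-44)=(0 5)(2 3)(4 8)(6 7)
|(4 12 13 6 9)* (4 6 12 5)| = 2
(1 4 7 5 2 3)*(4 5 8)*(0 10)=(0 10)(1 5 2 3)(4 7 8)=[10, 5, 3, 1, 7, 2, 6, 8, 4, 9, 0]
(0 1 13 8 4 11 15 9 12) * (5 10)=[1, 13, 2, 3, 11, 10, 6, 7, 4, 12, 5, 15, 0, 8, 14, 9]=(0 1 13 8 4 11 15 9 12)(5 10)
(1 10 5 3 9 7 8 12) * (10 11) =(1 11 10 5 3 9 7 8 12) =[0, 11, 2, 9, 4, 3, 6, 8, 12, 7, 5, 10, 1]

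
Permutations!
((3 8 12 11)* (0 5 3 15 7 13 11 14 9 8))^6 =(7 11)(8 14)(9 12)(13 15)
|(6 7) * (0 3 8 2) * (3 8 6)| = 3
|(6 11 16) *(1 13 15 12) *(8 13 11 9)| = 9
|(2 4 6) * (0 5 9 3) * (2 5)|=7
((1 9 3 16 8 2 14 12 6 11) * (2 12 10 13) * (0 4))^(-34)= (1 6 8 3)(2 10)(9 11 12 16)(13 14)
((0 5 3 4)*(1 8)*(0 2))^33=((0 5 3 4 2)(1 8))^33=(0 4 5 2 3)(1 8)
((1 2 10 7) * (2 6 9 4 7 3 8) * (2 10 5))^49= (1 7 4 9 6)(2 5)(3 8 10)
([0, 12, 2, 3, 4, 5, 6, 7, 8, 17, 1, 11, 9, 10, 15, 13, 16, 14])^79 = [0, 10, 2, 3, 4, 5, 6, 7, 8, 12, 13, 11, 1, 15, 17, 14, 16, 9]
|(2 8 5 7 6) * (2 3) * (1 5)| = 7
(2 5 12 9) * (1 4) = (1 4)(2 5 12 9) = [0, 4, 5, 3, 1, 12, 6, 7, 8, 2, 10, 11, 9]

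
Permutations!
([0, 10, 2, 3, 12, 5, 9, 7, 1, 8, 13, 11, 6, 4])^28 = [0, 12, 2, 3, 8, 5, 10, 7, 4, 13, 6, 11, 1, 9]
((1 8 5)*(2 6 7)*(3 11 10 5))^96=(11)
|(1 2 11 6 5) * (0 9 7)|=|(0 9 7)(1 2 11 6 5)|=15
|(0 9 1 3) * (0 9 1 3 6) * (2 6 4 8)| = 6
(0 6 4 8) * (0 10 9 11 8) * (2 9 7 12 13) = (0 6 4)(2 9 11 8 10 7 12 13) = [6, 1, 9, 3, 0, 5, 4, 12, 10, 11, 7, 8, 13, 2]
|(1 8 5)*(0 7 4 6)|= |(0 7 4 6)(1 8 5)|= 12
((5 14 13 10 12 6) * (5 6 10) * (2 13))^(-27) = ((2 13 5 14)(10 12))^(-27) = (2 13 5 14)(10 12)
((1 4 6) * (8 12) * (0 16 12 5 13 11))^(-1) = (0 11 13 5 8 12 16)(1 6 4)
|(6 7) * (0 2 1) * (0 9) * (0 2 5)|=6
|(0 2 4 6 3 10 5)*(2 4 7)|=6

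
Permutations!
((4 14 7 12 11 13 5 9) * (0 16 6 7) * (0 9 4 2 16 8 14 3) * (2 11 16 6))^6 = (0 5 9)(2 6 7 12 16)(3 13 14)(4 11 8)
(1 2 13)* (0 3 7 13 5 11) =[3, 2, 5, 7, 4, 11, 6, 13, 8, 9, 10, 0, 12, 1] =(0 3 7 13 1 2 5 11)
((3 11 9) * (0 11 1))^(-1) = (0 1 3 9 11)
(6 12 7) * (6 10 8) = (6 12 7 10 8) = [0, 1, 2, 3, 4, 5, 12, 10, 6, 9, 8, 11, 7]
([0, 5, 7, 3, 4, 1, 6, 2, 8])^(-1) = (8)(1 5)(2 7)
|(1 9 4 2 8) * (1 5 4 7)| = |(1 9 7)(2 8 5 4)| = 12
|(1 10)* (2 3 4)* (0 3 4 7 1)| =10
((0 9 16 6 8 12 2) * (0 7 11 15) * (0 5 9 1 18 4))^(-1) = (0 4 18 1)(2 12 8 6 16 9 5 15 11 7)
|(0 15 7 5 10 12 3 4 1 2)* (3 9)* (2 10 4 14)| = |(0 15 7 5 4 1 10 12 9 3 14 2)| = 12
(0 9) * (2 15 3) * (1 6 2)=(0 9)(1 6 2 15 3)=[9, 6, 15, 1, 4, 5, 2, 7, 8, 0, 10, 11, 12, 13, 14, 3]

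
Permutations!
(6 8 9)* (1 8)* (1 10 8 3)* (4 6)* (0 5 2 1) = (0 5 2 1 3)(4 6 10 8 9) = [5, 3, 1, 0, 6, 2, 10, 7, 9, 4, 8]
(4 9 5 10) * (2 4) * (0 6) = (0 6)(2 4 9 5 10) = [6, 1, 4, 3, 9, 10, 0, 7, 8, 5, 2]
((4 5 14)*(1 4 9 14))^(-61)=((1 4 5)(9 14))^(-61)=(1 5 4)(9 14)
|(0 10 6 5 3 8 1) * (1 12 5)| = |(0 10 6 1)(3 8 12 5)| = 4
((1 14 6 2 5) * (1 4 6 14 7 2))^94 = (14)(1 4 2)(5 7 6)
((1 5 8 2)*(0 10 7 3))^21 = ((0 10 7 3)(1 5 8 2))^21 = (0 10 7 3)(1 5 8 2)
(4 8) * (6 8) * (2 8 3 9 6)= (2 8 4)(3 9 6)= [0, 1, 8, 9, 2, 5, 3, 7, 4, 6]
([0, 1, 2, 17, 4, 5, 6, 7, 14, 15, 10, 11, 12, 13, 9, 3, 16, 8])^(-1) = (3 15 9 14 8 17)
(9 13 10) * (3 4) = (3 4)(9 13 10) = [0, 1, 2, 4, 3, 5, 6, 7, 8, 13, 9, 11, 12, 10]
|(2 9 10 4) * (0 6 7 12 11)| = |(0 6 7 12 11)(2 9 10 4)| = 20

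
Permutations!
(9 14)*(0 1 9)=[1, 9, 2, 3, 4, 5, 6, 7, 8, 14, 10, 11, 12, 13, 0]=(0 1 9 14)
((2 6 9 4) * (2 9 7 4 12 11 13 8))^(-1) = ((2 6 7 4 9 12 11 13 8))^(-1) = (2 8 13 11 12 9 4 7 6)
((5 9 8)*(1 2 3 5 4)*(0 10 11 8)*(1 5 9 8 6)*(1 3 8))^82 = (0 3 11)(1 8 5 2 4)(6 10 9)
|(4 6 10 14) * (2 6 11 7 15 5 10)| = 14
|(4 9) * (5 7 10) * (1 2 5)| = |(1 2 5 7 10)(4 9)| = 10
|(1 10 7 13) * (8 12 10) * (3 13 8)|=|(1 3 13)(7 8 12 10)|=12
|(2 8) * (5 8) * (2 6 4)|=5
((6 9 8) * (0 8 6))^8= (9)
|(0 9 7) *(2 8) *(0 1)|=|(0 9 7 1)(2 8)|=4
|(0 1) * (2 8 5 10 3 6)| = 6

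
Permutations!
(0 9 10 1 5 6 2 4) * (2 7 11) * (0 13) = (0 9 10 1 5 6 7 11 2 4 13) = [9, 5, 4, 3, 13, 6, 7, 11, 8, 10, 1, 2, 12, 0]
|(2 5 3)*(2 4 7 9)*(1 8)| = 6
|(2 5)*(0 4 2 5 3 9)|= |(0 4 2 3 9)|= 5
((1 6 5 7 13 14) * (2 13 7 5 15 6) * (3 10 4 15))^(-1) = (1 14 13 2)(3 6 15 4 10)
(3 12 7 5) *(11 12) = (3 11 12 7 5) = [0, 1, 2, 11, 4, 3, 6, 5, 8, 9, 10, 12, 7]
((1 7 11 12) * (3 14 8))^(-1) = (1 12 11 7)(3 8 14)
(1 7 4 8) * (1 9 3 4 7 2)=(1 2)(3 4 8 9)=[0, 2, 1, 4, 8, 5, 6, 7, 9, 3]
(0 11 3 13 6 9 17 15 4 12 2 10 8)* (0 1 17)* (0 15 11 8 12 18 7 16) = (0 8 1 17 11 3 13 6 9 15 4 18 7 16)(2 10 12) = [8, 17, 10, 13, 18, 5, 9, 16, 1, 15, 12, 3, 2, 6, 14, 4, 0, 11, 7]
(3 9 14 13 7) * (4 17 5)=(3 9 14 13 7)(4 17 5)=[0, 1, 2, 9, 17, 4, 6, 3, 8, 14, 10, 11, 12, 7, 13, 15, 16, 5]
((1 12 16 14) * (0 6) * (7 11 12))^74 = (1 11 16)(7 12 14)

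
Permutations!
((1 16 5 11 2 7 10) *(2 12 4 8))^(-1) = ((1 16 5 11 12 4 8 2 7 10))^(-1) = (1 10 7 2 8 4 12 11 5 16)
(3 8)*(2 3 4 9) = [0, 1, 3, 8, 9, 5, 6, 7, 4, 2] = (2 3 8 4 9)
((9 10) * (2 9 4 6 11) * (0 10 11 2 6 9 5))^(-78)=((0 10 4 9 11 6 2 5))^(-78)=(0 4 11 2)(5 10 9 6)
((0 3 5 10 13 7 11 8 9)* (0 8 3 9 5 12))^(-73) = (0 11 10 9 3 13 8 12 7 5)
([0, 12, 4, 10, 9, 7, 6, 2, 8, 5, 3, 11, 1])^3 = [0, 12, 5, 10, 7, 4, 6, 9, 8, 2, 3, 11, 1]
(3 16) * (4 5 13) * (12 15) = (3 16)(4 5 13)(12 15) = [0, 1, 2, 16, 5, 13, 6, 7, 8, 9, 10, 11, 15, 4, 14, 12, 3]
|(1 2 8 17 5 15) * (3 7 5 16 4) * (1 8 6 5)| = 11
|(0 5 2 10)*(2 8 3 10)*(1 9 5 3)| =|(0 3 10)(1 9 5 8)| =12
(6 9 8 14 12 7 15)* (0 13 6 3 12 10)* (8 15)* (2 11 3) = (0 13 6 9 15 2 11 3 12 7 8 14 10) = [13, 1, 11, 12, 4, 5, 9, 8, 14, 15, 0, 3, 7, 6, 10, 2]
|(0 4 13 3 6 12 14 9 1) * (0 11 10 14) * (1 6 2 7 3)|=|(0 4 13 1 11 10 14 9 6 12)(2 7 3)|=30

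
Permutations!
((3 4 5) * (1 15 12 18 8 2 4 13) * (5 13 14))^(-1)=((1 15 12 18 8 2 4 13)(3 14 5))^(-1)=(1 13 4 2 8 18 12 15)(3 5 14)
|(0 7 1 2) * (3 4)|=4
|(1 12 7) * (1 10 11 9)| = 6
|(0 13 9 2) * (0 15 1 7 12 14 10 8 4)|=12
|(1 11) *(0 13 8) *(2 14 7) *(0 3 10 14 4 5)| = |(0 13 8 3 10 14 7 2 4 5)(1 11)| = 10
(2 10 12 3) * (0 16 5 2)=(0 16 5 2 10 12 3)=[16, 1, 10, 0, 4, 2, 6, 7, 8, 9, 12, 11, 3, 13, 14, 15, 5]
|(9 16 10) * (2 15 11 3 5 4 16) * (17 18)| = 18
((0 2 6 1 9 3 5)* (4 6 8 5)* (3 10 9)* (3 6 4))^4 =(10)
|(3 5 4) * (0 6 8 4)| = |(0 6 8 4 3 5)| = 6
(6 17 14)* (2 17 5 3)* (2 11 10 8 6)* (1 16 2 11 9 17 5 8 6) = (1 16 2 5 3 9 17 14 11 10 6 8) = [0, 16, 5, 9, 4, 3, 8, 7, 1, 17, 6, 10, 12, 13, 11, 15, 2, 14]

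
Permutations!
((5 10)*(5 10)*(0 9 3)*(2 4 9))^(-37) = (10)(0 9 2 3 4)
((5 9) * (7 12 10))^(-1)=(5 9)(7 10 12)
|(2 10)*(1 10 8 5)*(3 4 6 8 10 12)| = |(1 12 3 4 6 8 5)(2 10)| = 14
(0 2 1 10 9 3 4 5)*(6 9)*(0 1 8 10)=(0 2 8 10 6 9 3 4 5 1)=[2, 0, 8, 4, 5, 1, 9, 7, 10, 3, 6]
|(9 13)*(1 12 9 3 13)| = 6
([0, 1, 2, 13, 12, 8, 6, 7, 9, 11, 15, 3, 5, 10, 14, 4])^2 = (3 10 4 5 9)(8 11 13 15 12)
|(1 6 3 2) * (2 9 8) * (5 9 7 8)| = |(1 6 3 7 8 2)(5 9)| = 6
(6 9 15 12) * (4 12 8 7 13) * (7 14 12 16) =(4 16 7 13)(6 9 15 8 14 12) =[0, 1, 2, 3, 16, 5, 9, 13, 14, 15, 10, 11, 6, 4, 12, 8, 7]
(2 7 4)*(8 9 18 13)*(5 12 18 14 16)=(2 7 4)(5 12 18 13 8 9 14 16)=[0, 1, 7, 3, 2, 12, 6, 4, 9, 14, 10, 11, 18, 8, 16, 15, 5, 17, 13]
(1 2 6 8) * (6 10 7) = [0, 2, 10, 3, 4, 5, 8, 6, 1, 9, 7] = (1 2 10 7 6 8)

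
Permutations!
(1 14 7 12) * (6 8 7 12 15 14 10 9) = (1 10 9 6 8 7 15 14 12) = [0, 10, 2, 3, 4, 5, 8, 15, 7, 6, 9, 11, 1, 13, 12, 14]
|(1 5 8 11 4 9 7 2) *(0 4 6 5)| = 12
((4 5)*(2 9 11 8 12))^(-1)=((2 9 11 8 12)(4 5))^(-1)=(2 12 8 11 9)(4 5)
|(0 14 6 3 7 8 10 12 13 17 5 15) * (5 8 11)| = 40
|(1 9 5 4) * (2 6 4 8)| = 7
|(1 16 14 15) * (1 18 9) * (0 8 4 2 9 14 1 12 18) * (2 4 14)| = |(0 8 14 15)(1 16)(2 9 12 18)| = 4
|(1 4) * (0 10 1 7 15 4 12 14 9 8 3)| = |(0 10 1 12 14 9 8 3)(4 7 15)| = 24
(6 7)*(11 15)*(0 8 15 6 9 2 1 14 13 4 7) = (0 8 15 11 6)(1 14 13 4 7 9 2) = [8, 14, 1, 3, 7, 5, 0, 9, 15, 2, 10, 6, 12, 4, 13, 11]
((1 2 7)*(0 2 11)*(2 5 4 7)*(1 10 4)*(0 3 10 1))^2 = (1 3 4)(7 11 10)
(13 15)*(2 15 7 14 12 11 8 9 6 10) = (2 15 13 7 14 12 11 8 9 6 10) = [0, 1, 15, 3, 4, 5, 10, 14, 9, 6, 2, 8, 11, 7, 12, 13]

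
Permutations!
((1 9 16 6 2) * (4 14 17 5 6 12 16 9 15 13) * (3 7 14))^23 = (1 15 13 4 3 7 14 17 5 6 2)(12 16)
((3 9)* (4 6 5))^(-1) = ((3 9)(4 6 5))^(-1) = (3 9)(4 5 6)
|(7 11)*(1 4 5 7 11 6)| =5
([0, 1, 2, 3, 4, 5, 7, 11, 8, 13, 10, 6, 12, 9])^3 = (9 13)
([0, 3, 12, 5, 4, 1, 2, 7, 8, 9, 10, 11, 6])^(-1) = [0, 5, 6, 1, 4, 3, 12, 7, 8, 9, 10, 11, 2]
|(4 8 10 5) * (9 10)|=5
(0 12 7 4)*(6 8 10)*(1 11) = (0 12 7 4)(1 11)(6 8 10) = [12, 11, 2, 3, 0, 5, 8, 4, 10, 9, 6, 1, 7]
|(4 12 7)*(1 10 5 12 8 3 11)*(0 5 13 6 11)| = 35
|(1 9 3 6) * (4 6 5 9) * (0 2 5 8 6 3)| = 20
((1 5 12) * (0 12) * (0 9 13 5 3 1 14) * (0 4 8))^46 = (0 12 14 4 8)(5 9 13) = ((0 12 14 4 8)(1 3)(5 9 13))^46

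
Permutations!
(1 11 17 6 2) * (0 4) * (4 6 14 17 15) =(0 6 2 1 11 15 4)(14 17) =[6, 11, 1, 3, 0, 5, 2, 7, 8, 9, 10, 15, 12, 13, 17, 4, 16, 14]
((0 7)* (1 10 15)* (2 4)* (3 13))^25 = ((0 7)(1 10 15)(2 4)(3 13))^25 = (0 7)(1 10 15)(2 4)(3 13)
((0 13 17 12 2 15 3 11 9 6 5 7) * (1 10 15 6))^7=(0 7 5 6 2 12 17 13)(1 10 15 3 11 9)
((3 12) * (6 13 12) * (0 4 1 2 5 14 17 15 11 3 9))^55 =(0 9 12 13 6 3 11 15 17 14 5 2 1 4)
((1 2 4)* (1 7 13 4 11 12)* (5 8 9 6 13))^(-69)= (1 12 11 2)(4 7 5 8 9 6 13)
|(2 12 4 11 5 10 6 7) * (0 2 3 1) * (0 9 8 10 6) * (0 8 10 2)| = 12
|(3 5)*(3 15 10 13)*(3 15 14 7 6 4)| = |(3 5 14 7 6 4)(10 13 15)| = 6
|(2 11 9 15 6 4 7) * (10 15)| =8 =|(2 11 9 10 15 6 4 7)|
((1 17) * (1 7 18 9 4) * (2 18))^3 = (1 2 4 7 9 17 18)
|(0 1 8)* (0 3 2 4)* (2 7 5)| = |(0 1 8 3 7 5 2 4)| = 8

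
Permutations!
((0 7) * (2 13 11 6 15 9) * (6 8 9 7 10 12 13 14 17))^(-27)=(0 7 15 6 17 14 2 9 8 11 13 12 10)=((0 10 12 13 11 8 9 2 14 17 6 15 7))^(-27)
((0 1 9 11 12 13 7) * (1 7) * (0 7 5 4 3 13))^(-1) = ((0 5 4 3 13 1 9 11 12))^(-1) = (0 12 11 9 1 13 3 4 5)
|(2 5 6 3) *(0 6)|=|(0 6 3 2 5)|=5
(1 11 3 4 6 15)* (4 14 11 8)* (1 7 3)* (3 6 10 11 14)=(1 8 4 10 11)(6 15 7)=[0, 8, 2, 3, 10, 5, 15, 6, 4, 9, 11, 1, 12, 13, 14, 7]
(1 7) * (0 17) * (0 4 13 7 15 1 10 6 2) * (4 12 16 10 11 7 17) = (0 4 13 17 12 16 10 6 2)(1 15)(7 11) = [4, 15, 0, 3, 13, 5, 2, 11, 8, 9, 6, 7, 16, 17, 14, 1, 10, 12]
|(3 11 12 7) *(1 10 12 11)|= 5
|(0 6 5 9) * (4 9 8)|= |(0 6 5 8 4 9)|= 6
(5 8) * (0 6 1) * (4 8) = (0 6 1)(4 8 5) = [6, 0, 2, 3, 8, 4, 1, 7, 5]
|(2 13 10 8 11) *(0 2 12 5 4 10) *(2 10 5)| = 14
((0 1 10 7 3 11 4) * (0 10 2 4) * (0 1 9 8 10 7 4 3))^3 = ((0 9 8 10 4 7)(1 2 3 11))^3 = (0 10)(1 11 3 2)(4 9)(7 8)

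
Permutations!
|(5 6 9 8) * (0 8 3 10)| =|(0 8 5 6 9 3 10)| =7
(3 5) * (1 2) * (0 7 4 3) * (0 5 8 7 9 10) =[9, 2, 1, 8, 3, 5, 6, 4, 7, 10, 0] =(0 9 10)(1 2)(3 8 7 4)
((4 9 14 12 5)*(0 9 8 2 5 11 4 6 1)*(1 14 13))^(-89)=(0 1 13 9)(2 8 4 11 12 14 6 5)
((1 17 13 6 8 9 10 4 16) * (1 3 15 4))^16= ((1 17 13 6 8 9 10)(3 15 4 16))^16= (1 13 8 10 17 6 9)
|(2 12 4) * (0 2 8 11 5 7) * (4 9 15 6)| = |(0 2 12 9 15 6 4 8 11 5 7)| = 11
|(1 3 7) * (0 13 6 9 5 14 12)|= |(0 13 6 9 5 14 12)(1 3 7)|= 21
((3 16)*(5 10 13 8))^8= ((3 16)(5 10 13 8))^8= (16)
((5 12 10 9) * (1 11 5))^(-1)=(1 9 10 12 5 11)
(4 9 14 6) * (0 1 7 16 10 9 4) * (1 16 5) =[16, 7, 2, 3, 4, 1, 0, 5, 8, 14, 9, 11, 12, 13, 6, 15, 10] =(0 16 10 9 14 6)(1 7 5)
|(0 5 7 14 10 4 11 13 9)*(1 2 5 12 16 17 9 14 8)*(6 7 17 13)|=|(0 12 16 13 14 10 4 11 6 7 8 1 2 5 17 9)|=16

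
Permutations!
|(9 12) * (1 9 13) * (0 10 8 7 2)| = 20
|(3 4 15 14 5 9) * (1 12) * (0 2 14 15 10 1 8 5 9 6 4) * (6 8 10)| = 30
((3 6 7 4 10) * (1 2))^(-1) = (1 2)(3 10 4 7 6)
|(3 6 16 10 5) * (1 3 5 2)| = 6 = |(1 3 6 16 10 2)|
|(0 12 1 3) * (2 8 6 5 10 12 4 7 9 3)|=35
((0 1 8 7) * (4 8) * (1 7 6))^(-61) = ((0 7)(1 4 8 6))^(-61) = (0 7)(1 6 8 4)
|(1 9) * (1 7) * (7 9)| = 2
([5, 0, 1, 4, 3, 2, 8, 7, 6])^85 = [5, 0, 1, 4, 3, 2, 8, 7, 6]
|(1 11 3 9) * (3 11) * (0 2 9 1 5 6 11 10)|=14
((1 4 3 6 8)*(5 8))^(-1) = (1 8 5 6 3 4)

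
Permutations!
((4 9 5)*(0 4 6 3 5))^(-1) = (0 9 4)(3 6 5) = ((0 4 9)(3 5 6))^(-1)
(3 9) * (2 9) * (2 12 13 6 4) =[0, 1, 9, 12, 2, 5, 4, 7, 8, 3, 10, 11, 13, 6] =(2 9 3 12 13 6 4)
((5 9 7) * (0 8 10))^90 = (10)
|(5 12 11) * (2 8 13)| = 3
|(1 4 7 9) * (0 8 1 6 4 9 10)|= |(0 8 1 9 6 4 7 10)|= 8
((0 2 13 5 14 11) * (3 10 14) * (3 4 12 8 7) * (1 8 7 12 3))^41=((0 2 13 5 4 3 10 14 11)(1 8 12 7))^41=(0 3 2 10 13 14 5 11 4)(1 8 12 7)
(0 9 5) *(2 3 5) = (0 9 2 3 5) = [9, 1, 3, 5, 4, 0, 6, 7, 8, 2]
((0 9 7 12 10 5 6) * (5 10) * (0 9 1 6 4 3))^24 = (0 5 9)(1 4 7)(3 12 6)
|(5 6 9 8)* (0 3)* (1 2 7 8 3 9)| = 6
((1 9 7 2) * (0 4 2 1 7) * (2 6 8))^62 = ((0 4 6 8 2 7 1 9))^62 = (0 1 2 6)(4 9 7 8)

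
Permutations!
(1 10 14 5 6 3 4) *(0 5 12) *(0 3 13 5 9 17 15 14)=(0 9 17 15 14 12 3 4 1 10)(5 6 13)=[9, 10, 2, 4, 1, 6, 13, 7, 8, 17, 0, 11, 3, 5, 12, 14, 16, 15]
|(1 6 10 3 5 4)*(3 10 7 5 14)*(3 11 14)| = |(1 6 7 5 4)(11 14)| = 10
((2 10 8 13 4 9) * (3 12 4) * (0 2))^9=((0 2 10 8 13 3 12 4 9))^9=(13)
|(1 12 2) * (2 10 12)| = |(1 2)(10 12)| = 2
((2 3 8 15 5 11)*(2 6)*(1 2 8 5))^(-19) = (1 6 3 15 11 2 8 5)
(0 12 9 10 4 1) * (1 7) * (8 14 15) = (0 12 9 10 4 7 1)(8 14 15) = [12, 0, 2, 3, 7, 5, 6, 1, 14, 10, 4, 11, 9, 13, 15, 8]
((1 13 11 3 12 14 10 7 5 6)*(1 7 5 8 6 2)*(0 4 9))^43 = (0 4 9)(1 5 14 3 13 2 10 12 11)(6 7 8)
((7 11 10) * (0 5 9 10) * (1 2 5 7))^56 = ((0 7 11)(1 2 5 9 10))^56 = (0 11 7)(1 2 5 9 10)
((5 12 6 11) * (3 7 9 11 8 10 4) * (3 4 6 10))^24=((3 7 9 11 5 12 10 6 8))^24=(3 10 11)(5 7 6)(8 12 9)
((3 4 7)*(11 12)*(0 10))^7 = (0 10)(3 4 7)(11 12)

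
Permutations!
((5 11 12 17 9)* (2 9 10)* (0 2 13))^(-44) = ((0 2 9 5 11 12 17 10 13))^(-44) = (0 2 9 5 11 12 17 10 13)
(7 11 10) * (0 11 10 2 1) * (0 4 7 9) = [11, 4, 1, 3, 7, 5, 6, 10, 8, 0, 9, 2] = (0 11 2 1 4 7 10 9)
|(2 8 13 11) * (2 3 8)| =4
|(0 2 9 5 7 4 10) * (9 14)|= |(0 2 14 9 5 7 4 10)|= 8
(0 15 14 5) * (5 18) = [15, 1, 2, 3, 4, 0, 6, 7, 8, 9, 10, 11, 12, 13, 18, 14, 16, 17, 5] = (0 15 14 18 5)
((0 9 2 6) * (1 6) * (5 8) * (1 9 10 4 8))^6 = (0 6 1 5 8 4 10)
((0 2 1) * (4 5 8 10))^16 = (10)(0 2 1)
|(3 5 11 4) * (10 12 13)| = 12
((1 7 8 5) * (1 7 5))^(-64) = ((1 5 7 8))^(-64) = (8)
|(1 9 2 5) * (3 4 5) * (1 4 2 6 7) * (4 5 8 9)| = |(1 4 8 9 6 7)(2 3)| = 6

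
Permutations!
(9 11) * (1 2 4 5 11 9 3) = (1 2 4 5 11 3) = [0, 2, 4, 1, 5, 11, 6, 7, 8, 9, 10, 3]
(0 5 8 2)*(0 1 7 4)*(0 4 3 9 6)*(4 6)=(0 5 8 2 1 7 3 9 4 6)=[5, 7, 1, 9, 6, 8, 0, 3, 2, 4]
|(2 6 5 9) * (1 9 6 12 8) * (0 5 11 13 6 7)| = |(0 5 7)(1 9 2 12 8)(6 11 13)| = 15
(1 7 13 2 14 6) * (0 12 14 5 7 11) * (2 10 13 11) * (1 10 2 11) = (0 12 14 6 10 13 2 5 7 1 11) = [12, 11, 5, 3, 4, 7, 10, 1, 8, 9, 13, 0, 14, 2, 6]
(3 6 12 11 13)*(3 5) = (3 6 12 11 13 5) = [0, 1, 2, 6, 4, 3, 12, 7, 8, 9, 10, 13, 11, 5]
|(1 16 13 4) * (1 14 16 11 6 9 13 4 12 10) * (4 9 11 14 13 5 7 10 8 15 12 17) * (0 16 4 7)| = 84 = |(0 16 9 5)(1 14 4 13 17 7 10)(6 11)(8 15 12)|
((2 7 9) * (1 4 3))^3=(9)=((1 4 3)(2 7 9))^3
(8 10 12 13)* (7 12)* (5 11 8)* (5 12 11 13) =(5 13 12)(7 11 8 10) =[0, 1, 2, 3, 4, 13, 6, 11, 10, 9, 7, 8, 5, 12]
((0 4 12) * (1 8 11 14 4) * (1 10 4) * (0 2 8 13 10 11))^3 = ((0 11 14 1 13 10 4 12 2 8))^3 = (0 1 4 8 14 10 2 11 13 12)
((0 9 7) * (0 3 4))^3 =(0 3 9 4 7)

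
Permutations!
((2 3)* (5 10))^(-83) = ((2 3)(5 10))^(-83) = (2 3)(5 10)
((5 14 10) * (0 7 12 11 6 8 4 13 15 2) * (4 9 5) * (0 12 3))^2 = (0 3 7)(2 11 8 5 10 13)(4 15 12 6 9 14) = ((0 7 3)(2 12 11 6 8 9 5 14 10 4 13 15))^2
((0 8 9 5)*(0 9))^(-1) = ((0 8)(5 9))^(-1) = (0 8)(5 9)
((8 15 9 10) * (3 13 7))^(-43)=((3 13 7)(8 15 9 10))^(-43)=(3 7 13)(8 15 9 10)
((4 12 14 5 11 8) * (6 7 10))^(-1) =(4 8 11 5 14 12)(6 10 7) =((4 12 14 5 11 8)(6 7 10))^(-1)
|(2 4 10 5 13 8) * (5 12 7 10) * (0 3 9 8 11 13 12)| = 10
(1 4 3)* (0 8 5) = (0 8 5)(1 4 3) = [8, 4, 2, 1, 3, 0, 6, 7, 5]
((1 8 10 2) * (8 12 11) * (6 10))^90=(1 2 10 6 8 11 12)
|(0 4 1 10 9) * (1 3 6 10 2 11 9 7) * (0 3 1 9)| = |(0 4 1 2 11)(3 6 10 7 9)| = 5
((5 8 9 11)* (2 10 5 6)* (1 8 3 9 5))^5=((1 8 5 3 9 11 6 2 10))^5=(1 11 8 6 5 2 3 10 9)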